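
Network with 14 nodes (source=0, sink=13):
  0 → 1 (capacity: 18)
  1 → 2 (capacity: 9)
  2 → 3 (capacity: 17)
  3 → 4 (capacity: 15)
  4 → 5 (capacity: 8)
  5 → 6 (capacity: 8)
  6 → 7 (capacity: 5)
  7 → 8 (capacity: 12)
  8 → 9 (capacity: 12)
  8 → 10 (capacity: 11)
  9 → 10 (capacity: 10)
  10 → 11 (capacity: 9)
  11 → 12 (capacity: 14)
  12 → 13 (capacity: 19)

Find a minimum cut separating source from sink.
Min cut value = 5, edges: (6,7)

Min cut value: 5
Partition: S = [0, 1, 2, 3, 4, 5, 6], T = [7, 8, 9, 10, 11, 12, 13]
Cut edges: (6,7)

By max-flow min-cut theorem, max flow = min cut = 5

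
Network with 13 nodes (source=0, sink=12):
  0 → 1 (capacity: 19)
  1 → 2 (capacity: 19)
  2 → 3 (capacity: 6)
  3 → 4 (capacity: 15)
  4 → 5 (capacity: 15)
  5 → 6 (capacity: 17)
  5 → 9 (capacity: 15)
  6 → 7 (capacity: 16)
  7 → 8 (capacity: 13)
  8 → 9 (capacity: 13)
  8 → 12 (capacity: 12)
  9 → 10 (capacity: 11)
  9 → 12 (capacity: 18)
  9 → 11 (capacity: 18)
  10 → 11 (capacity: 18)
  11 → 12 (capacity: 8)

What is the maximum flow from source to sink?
Maximum flow = 6

Max flow: 6

Flow assignment:
  0 → 1: 6/19
  1 → 2: 6/19
  2 → 3: 6/6
  3 → 4: 6/15
  4 → 5: 6/15
  5 → 9: 6/15
  9 → 12: 6/18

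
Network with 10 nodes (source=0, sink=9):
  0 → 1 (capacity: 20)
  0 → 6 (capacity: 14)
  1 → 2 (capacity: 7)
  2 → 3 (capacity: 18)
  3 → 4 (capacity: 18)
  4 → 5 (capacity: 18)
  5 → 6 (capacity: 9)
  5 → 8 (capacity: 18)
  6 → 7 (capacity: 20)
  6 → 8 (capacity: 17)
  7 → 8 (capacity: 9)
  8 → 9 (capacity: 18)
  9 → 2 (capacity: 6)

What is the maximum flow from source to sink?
Maximum flow = 18

Max flow: 18

Flow assignment:
  0 → 1: 7/20
  0 → 6: 11/14
  1 → 2: 7/7
  2 → 3: 7/18
  3 → 4: 7/18
  4 → 5: 7/18
  5 → 6: 3/9
  5 → 8: 4/18
  6 → 8: 14/17
  8 → 9: 18/18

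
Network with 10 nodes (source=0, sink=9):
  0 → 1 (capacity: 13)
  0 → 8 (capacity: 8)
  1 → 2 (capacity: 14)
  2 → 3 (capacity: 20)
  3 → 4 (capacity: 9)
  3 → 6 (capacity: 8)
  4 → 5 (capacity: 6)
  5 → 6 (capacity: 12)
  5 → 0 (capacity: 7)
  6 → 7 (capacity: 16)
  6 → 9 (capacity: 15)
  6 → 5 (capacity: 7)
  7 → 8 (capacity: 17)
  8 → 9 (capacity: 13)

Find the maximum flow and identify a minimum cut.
Max flow = 21, Min cut edges: (0,1), (0,8)

Maximum flow: 21
Minimum cut: (0,1), (0,8)
Partition: S = [0], T = [1, 2, 3, 4, 5, 6, 7, 8, 9]

Max-flow min-cut theorem verified: both equal 21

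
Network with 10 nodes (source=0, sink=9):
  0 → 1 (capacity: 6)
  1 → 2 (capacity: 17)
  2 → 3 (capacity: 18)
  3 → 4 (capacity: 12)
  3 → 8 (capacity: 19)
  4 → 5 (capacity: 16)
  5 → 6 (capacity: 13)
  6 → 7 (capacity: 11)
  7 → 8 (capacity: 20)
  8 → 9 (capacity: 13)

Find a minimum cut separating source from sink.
Min cut value = 6, edges: (0,1)

Min cut value: 6
Partition: S = [0], T = [1, 2, 3, 4, 5, 6, 7, 8, 9]
Cut edges: (0,1)

By max-flow min-cut theorem, max flow = min cut = 6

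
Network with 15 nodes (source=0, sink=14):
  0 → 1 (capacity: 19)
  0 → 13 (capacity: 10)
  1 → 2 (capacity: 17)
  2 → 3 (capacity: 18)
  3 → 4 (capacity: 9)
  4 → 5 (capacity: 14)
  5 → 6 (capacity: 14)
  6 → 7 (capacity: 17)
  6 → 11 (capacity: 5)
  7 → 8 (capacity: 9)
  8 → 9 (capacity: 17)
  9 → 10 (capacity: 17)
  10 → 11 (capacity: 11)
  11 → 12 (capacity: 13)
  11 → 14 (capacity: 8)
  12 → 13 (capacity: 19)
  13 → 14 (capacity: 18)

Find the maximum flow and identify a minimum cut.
Max flow = 19, Min cut edges: (0,13), (3,4)

Maximum flow: 19
Minimum cut: (0,13), (3,4)
Partition: S = [0, 1, 2, 3], T = [4, 5, 6, 7, 8, 9, 10, 11, 12, 13, 14]

Max-flow min-cut theorem verified: both equal 19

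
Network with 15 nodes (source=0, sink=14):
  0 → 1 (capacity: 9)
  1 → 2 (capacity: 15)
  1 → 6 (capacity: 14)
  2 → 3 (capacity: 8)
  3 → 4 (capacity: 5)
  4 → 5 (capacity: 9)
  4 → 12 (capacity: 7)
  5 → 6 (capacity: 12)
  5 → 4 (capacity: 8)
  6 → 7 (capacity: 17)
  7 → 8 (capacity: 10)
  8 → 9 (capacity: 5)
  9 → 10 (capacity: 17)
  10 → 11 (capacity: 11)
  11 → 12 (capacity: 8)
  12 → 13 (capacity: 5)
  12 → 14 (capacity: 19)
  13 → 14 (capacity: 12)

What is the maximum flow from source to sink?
Maximum flow = 9

Max flow: 9

Flow assignment:
  0 → 1: 9/9
  1 → 2: 5/15
  1 → 6: 4/14
  2 → 3: 5/8
  3 → 4: 5/5
  4 → 12: 5/7
  6 → 7: 4/17
  7 → 8: 4/10
  8 → 9: 4/5
  9 → 10: 4/17
  10 → 11: 4/11
  11 → 12: 4/8
  12 → 14: 9/19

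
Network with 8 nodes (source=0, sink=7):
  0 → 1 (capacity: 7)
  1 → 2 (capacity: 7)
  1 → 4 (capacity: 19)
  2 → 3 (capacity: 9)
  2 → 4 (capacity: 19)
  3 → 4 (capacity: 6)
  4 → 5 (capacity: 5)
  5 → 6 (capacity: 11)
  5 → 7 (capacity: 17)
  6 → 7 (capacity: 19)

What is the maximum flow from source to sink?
Maximum flow = 5

Max flow: 5

Flow assignment:
  0 → 1: 5/7
  1 → 4: 5/19
  4 → 5: 5/5
  5 → 7: 5/17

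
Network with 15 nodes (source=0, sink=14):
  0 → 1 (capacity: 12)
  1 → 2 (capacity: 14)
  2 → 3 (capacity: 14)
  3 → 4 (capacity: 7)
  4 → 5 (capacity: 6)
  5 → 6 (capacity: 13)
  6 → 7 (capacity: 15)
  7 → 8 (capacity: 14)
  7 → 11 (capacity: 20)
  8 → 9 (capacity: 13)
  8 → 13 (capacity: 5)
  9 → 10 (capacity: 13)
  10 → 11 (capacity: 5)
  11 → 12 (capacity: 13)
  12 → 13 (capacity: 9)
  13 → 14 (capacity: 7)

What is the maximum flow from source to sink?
Maximum flow = 6

Max flow: 6

Flow assignment:
  0 → 1: 6/12
  1 → 2: 6/14
  2 → 3: 6/14
  3 → 4: 6/7
  4 → 5: 6/6
  5 → 6: 6/13
  6 → 7: 6/15
  7 → 8: 5/14
  7 → 11: 1/20
  8 → 13: 5/5
  11 → 12: 1/13
  12 → 13: 1/9
  13 → 14: 6/7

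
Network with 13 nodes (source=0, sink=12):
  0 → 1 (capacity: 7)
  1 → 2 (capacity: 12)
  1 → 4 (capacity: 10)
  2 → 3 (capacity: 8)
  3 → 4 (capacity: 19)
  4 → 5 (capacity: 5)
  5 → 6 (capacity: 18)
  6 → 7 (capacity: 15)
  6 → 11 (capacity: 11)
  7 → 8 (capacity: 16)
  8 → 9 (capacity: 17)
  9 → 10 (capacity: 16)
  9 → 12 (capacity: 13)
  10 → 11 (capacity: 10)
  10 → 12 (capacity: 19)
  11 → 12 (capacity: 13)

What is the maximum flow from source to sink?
Maximum flow = 5

Max flow: 5

Flow assignment:
  0 → 1: 5/7
  1 → 4: 5/10
  4 → 5: 5/5
  5 → 6: 5/18
  6 → 11: 5/11
  11 → 12: 5/13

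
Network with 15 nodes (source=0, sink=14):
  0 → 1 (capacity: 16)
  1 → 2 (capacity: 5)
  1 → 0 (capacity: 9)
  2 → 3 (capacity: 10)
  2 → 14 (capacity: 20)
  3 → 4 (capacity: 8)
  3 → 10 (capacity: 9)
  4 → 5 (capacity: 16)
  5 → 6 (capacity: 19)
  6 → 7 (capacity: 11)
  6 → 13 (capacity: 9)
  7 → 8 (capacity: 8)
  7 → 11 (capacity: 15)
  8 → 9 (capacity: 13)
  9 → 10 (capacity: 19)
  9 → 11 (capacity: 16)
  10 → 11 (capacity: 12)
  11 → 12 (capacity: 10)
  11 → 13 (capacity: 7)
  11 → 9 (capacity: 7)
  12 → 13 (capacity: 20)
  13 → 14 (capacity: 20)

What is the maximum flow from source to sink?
Maximum flow = 5

Max flow: 5

Flow assignment:
  0 → 1: 5/16
  1 → 2: 5/5
  2 → 14: 5/20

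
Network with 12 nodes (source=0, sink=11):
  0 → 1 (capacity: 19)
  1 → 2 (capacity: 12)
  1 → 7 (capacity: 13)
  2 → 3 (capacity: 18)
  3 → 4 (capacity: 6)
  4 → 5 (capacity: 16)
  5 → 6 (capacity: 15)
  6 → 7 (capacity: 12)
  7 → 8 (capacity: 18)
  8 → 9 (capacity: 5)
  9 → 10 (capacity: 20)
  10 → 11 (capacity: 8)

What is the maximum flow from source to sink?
Maximum flow = 5

Max flow: 5

Flow assignment:
  0 → 1: 5/19
  1 → 2: 5/12
  2 → 3: 5/18
  3 → 4: 5/6
  4 → 5: 5/16
  5 → 6: 5/15
  6 → 7: 5/12
  7 → 8: 5/18
  8 → 9: 5/5
  9 → 10: 5/20
  10 → 11: 5/8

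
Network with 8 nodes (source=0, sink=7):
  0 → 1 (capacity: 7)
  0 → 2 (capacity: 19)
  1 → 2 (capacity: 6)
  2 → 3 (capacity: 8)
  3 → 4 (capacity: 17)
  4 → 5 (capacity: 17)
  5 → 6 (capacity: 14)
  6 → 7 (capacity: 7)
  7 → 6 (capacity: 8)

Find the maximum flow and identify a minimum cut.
Max flow = 7, Min cut edges: (6,7)

Maximum flow: 7
Minimum cut: (6,7)
Partition: S = [0, 1, 2, 3, 4, 5, 6], T = [7]

Max-flow min-cut theorem verified: both equal 7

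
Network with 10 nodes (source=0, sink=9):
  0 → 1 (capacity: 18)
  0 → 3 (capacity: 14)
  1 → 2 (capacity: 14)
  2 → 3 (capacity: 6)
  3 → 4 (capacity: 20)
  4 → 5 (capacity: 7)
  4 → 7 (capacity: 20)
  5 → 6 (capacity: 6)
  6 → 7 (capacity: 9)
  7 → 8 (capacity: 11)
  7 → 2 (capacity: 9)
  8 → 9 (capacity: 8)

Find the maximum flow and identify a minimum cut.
Max flow = 8, Min cut edges: (8,9)

Maximum flow: 8
Minimum cut: (8,9)
Partition: S = [0, 1, 2, 3, 4, 5, 6, 7, 8], T = [9]

Max-flow min-cut theorem verified: both equal 8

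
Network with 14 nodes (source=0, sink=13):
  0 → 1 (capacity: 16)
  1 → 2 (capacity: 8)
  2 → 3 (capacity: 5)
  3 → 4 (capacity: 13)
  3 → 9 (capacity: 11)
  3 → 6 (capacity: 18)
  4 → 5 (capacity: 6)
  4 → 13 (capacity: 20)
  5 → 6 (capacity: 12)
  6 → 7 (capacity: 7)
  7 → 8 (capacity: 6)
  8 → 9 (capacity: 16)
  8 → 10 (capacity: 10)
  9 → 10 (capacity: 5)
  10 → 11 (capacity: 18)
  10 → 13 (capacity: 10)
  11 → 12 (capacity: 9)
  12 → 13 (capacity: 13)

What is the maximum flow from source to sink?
Maximum flow = 5

Max flow: 5

Flow assignment:
  0 → 1: 5/16
  1 → 2: 5/8
  2 → 3: 5/5
  3 → 4: 5/13
  4 → 13: 5/20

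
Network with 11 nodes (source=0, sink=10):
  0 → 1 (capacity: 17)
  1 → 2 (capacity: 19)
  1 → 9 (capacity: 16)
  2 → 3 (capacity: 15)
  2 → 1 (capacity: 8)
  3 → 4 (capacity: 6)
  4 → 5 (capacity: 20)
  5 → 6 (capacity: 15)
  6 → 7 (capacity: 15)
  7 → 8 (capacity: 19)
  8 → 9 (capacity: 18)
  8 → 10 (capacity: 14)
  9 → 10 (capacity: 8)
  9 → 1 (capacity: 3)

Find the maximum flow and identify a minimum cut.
Max flow = 14, Min cut edges: (3,4), (9,10)

Maximum flow: 14
Minimum cut: (3,4), (9,10)
Partition: S = [0, 1, 2, 3, 9], T = [4, 5, 6, 7, 8, 10]

Max-flow min-cut theorem verified: both equal 14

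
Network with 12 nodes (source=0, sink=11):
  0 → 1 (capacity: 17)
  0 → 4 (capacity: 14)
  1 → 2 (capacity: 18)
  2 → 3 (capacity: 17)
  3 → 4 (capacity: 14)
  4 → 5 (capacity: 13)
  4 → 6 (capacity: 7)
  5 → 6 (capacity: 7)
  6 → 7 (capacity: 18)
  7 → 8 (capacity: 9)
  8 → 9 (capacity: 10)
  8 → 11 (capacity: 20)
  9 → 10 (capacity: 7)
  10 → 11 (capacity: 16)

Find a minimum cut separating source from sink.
Min cut value = 9, edges: (7,8)

Min cut value: 9
Partition: S = [0, 1, 2, 3, 4, 5, 6, 7], T = [8, 9, 10, 11]
Cut edges: (7,8)

By max-flow min-cut theorem, max flow = min cut = 9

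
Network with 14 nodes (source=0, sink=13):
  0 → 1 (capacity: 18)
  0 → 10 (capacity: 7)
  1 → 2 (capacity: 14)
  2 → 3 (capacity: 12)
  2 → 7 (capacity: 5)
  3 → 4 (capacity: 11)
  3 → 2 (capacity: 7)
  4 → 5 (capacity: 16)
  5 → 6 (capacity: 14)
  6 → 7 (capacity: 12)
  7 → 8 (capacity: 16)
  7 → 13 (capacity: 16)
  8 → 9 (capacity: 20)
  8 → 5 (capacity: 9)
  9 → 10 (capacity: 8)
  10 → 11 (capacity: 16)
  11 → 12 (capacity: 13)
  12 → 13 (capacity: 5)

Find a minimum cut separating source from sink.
Min cut value = 19, edges: (1,2), (12,13)

Min cut value: 19
Partition: S = [0, 1, 9, 10, 11, 12], T = [2, 3, 4, 5, 6, 7, 8, 13]
Cut edges: (1,2), (12,13)

By max-flow min-cut theorem, max flow = min cut = 19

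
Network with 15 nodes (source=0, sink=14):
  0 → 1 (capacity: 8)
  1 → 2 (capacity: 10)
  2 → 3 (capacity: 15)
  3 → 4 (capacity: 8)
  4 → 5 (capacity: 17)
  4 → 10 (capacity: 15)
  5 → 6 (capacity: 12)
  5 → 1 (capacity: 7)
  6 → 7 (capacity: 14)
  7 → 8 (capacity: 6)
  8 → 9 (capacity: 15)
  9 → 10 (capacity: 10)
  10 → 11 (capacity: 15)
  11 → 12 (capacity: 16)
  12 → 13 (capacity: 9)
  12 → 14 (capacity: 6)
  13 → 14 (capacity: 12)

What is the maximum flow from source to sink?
Maximum flow = 8

Max flow: 8

Flow assignment:
  0 → 1: 8/8
  1 → 2: 8/10
  2 → 3: 8/15
  3 → 4: 8/8
  4 → 10: 8/15
  10 → 11: 8/15
  11 → 12: 8/16
  12 → 13: 2/9
  12 → 14: 6/6
  13 → 14: 2/12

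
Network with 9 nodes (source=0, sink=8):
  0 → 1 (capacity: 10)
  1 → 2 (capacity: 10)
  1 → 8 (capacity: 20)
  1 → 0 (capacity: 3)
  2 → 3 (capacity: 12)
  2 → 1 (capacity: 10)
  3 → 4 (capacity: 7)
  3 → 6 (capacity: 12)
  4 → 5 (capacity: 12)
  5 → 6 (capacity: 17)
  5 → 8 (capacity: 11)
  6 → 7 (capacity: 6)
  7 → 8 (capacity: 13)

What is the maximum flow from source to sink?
Maximum flow = 10

Max flow: 10

Flow assignment:
  0 → 1: 10/10
  1 → 8: 10/20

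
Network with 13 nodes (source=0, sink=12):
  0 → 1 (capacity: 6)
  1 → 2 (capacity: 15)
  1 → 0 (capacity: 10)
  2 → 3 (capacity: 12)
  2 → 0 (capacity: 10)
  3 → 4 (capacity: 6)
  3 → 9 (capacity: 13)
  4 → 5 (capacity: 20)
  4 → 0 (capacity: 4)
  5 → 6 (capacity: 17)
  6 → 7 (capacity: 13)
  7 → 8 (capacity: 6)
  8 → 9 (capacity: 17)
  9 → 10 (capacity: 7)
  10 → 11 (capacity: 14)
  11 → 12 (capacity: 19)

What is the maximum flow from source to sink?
Maximum flow = 6

Max flow: 6

Flow assignment:
  0 → 1: 6/6
  1 → 2: 6/15
  2 → 3: 6/12
  3 → 9: 6/13
  9 → 10: 6/7
  10 → 11: 6/14
  11 → 12: 6/19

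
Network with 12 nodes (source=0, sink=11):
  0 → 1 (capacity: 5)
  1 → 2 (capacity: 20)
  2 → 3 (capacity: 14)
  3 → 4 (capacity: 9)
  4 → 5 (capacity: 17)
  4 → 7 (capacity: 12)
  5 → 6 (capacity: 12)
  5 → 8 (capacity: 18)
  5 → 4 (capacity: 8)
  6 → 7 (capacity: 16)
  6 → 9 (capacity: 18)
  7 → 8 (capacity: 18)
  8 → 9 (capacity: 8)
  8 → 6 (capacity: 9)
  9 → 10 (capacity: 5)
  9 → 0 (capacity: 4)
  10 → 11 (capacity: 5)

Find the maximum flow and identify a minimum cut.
Max flow = 5, Min cut edges: (10,11)

Maximum flow: 5
Minimum cut: (10,11)
Partition: S = [0, 1, 2, 3, 4, 5, 6, 7, 8, 9, 10], T = [11]

Max-flow min-cut theorem verified: both equal 5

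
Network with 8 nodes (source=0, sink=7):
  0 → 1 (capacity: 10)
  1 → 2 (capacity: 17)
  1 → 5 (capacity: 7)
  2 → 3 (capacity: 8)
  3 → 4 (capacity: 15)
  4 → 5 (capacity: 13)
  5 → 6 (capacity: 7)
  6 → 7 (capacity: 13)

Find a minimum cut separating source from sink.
Min cut value = 7, edges: (5,6)

Min cut value: 7
Partition: S = [0, 1, 2, 3, 4, 5], T = [6, 7]
Cut edges: (5,6)

By max-flow min-cut theorem, max flow = min cut = 7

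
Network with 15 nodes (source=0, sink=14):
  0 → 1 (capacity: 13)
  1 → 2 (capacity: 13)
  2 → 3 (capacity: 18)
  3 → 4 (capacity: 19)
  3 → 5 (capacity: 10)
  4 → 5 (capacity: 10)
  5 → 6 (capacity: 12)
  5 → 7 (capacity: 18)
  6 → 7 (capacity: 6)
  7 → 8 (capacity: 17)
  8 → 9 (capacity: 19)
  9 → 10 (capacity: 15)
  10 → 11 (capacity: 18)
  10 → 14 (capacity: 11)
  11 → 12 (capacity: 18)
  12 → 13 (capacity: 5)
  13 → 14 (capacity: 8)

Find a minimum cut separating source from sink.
Min cut value = 13, edges: (1,2)

Min cut value: 13
Partition: S = [0, 1], T = [2, 3, 4, 5, 6, 7, 8, 9, 10, 11, 12, 13, 14]
Cut edges: (1,2)

By max-flow min-cut theorem, max flow = min cut = 13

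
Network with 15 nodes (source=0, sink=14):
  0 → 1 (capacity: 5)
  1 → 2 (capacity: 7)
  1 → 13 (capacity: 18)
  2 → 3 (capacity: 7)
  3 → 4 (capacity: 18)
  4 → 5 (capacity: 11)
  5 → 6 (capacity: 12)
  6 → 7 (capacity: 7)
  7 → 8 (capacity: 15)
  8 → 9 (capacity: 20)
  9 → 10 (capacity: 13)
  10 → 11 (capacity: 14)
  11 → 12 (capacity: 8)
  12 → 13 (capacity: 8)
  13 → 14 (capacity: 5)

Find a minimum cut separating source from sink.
Min cut value = 5, edges: (13,14)

Min cut value: 5
Partition: S = [0, 1, 2, 3, 4, 5, 6, 7, 8, 9, 10, 11, 12, 13], T = [14]
Cut edges: (13,14)

By max-flow min-cut theorem, max flow = min cut = 5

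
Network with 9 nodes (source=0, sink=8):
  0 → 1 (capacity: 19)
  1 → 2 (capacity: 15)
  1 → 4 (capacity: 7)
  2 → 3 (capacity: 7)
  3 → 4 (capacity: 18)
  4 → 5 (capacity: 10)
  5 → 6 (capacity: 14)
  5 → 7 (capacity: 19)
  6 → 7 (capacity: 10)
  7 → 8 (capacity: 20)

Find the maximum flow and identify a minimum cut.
Max flow = 10, Min cut edges: (4,5)

Maximum flow: 10
Minimum cut: (4,5)
Partition: S = [0, 1, 2, 3, 4], T = [5, 6, 7, 8]

Max-flow min-cut theorem verified: both equal 10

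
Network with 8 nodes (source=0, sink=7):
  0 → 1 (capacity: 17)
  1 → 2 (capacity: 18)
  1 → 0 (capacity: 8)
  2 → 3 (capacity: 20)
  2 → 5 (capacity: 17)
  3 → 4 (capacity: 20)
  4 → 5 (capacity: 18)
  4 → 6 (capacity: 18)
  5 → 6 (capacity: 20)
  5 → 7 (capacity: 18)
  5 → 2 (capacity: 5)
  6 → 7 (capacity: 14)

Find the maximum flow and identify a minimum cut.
Max flow = 17, Min cut edges: (0,1)

Maximum flow: 17
Minimum cut: (0,1)
Partition: S = [0], T = [1, 2, 3, 4, 5, 6, 7]

Max-flow min-cut theorem verified: both equal 17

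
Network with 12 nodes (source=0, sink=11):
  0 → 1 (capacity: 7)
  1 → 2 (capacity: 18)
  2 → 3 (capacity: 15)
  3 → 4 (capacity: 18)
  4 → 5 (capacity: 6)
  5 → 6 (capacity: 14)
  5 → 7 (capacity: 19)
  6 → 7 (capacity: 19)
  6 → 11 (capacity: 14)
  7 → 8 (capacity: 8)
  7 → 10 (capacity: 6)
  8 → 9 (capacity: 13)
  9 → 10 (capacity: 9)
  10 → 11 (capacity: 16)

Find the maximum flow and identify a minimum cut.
Max flow = 6, Min cut edges: (4,5)

Maximum flow: 6
Minimum cut: (4,5)
Partition: S = [0, 1, 2, 3, 4], T = [5, 6, 7, 8, 9, 10, 11]

Max-flow min-cut theorem verified: both equal 6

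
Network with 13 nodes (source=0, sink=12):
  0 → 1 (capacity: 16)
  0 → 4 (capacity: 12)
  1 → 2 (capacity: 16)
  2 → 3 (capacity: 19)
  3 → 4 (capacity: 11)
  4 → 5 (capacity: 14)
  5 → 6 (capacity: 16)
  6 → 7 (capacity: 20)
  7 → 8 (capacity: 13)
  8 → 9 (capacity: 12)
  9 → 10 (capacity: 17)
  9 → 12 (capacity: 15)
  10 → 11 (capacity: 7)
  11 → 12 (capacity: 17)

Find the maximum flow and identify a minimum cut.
Max flow = 12, Min cut edges: (8,9)

Maximum flow: 12
Minimum cut: (8,9)
Partition: S = [0, 1, 2, 3, 4, 5, 6, 7, 8], T = [9, 10, 11, 12]

Max-flow min-cut theorem verified: both equal 12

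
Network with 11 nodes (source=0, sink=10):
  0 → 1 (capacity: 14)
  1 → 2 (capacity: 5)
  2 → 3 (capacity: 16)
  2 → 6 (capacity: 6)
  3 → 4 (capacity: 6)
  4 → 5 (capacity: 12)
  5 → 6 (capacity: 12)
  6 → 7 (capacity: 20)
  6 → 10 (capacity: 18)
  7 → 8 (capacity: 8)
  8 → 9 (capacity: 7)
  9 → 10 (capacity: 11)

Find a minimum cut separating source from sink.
Min cut value = 5, edges: (1,2)

Min cut value: 5
Partition: S = [0, 1], T = [2, 3, 4, 5, 6, 7, 8, 9, 10]
Cut edges: (1,2)

By max-flow min-cut theorem, max flow = min cut = 5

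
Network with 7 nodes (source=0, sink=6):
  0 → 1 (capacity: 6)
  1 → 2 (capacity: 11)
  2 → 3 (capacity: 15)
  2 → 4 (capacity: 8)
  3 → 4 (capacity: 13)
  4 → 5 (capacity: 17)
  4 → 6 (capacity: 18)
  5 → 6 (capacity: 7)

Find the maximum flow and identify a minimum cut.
Max flow = 6, Min cut edges: (0,1)

Maximum flow: 6
Minimum cut: (0,1)
Partition: S = [0], T = [1, 2, 3, 4, 5, 6]

Max-flow min-cut theorem verified: both equal 6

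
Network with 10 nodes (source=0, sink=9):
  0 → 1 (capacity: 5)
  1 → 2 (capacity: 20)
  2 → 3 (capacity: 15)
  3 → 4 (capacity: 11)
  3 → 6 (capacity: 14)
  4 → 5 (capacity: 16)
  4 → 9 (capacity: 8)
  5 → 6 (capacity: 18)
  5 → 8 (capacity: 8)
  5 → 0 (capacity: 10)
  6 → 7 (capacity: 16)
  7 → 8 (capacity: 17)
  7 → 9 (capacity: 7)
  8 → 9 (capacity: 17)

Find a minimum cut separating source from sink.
Min cut value = 5, edges: (0,1)

Min cut value: 5
Partition: S = [0], T = [1, 2, 3, 4, 5, 6, 7, 8, 9]
Cut edges: (0,1)

By max-flow min-cut theorem, max flow = min cut = 5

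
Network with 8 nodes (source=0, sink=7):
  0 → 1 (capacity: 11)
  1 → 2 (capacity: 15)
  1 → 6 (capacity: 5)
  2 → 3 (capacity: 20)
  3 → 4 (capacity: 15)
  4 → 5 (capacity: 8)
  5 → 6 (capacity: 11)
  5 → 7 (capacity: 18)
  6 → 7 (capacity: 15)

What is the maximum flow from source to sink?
Maximum flow = 11

Max flow: 11

Flow assignment:
  0 → 1: 11/11
  1 → 2: 6/15
  1 → 6: 5/5
  2 → 3: 6/20
  3 → 4: 6/15
  4 → 5: 6/8
  5 → 7: 6/18
  6 → 7: 5/15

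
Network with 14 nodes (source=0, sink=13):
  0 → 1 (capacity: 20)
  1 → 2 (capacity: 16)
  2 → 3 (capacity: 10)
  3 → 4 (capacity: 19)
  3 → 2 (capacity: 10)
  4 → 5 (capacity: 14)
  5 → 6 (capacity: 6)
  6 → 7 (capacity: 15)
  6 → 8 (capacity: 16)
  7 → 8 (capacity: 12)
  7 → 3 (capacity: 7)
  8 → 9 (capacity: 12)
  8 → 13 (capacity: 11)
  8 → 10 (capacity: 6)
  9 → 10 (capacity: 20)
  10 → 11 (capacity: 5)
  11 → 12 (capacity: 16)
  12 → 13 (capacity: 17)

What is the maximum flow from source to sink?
Maximum flow = 6

Max flow: 6

Flow assignment:
  0 → 1: 6/20
  1 → 2: 6/16
  2 → 3: 6/10
  3 → 4: 6/19
  4 → 5: 6/14
  5 → 6: 6/6
  6 → 8: 6/16
  8 → 13: 6/11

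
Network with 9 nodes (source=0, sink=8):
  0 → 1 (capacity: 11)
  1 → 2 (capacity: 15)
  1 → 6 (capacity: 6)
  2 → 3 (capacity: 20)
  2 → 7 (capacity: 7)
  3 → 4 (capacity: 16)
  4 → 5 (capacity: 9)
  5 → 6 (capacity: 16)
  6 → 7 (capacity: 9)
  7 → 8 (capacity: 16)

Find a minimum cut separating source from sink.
Min cut value = 11, edges: (0,1)

Min cut value: 11
Partition: S = [0], T = [1, 2, 3, 4, 5, 6, 7, 8]
Cut edges: (0,1)

By max-flow min-cut theorem, max flow = min cut = 11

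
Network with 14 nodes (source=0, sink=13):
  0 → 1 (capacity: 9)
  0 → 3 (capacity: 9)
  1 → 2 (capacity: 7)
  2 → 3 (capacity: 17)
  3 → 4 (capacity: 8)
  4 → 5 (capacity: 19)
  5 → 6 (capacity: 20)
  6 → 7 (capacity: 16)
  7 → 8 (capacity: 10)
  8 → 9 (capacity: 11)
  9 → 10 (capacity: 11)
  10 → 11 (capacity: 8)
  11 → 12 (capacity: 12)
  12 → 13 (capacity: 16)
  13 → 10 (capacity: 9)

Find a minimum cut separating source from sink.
Min cut value = 8, edges: (10,11)

Min cut value: 8
Partition: S = [0, 1, 2, 3, 4, 5, 6, 7, 8, 9, 10], T = [11, 12, 13]
Cut edges: (10,11)

By max-flow min-cut theorem, max flow = min cut = 8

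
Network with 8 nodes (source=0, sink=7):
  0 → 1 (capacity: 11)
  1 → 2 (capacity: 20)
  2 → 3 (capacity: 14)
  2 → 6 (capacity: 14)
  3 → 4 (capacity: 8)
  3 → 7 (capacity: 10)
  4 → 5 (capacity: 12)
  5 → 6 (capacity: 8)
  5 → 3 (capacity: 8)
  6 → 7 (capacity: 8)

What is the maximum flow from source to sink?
Maximum flow = 11

Max flow: 11

Flow assignment:
  0 → 1: 11/11
  1 → 2: 11/20
  2 → 3: 10/14
  2 → 6: 1/14
  3 → 7: 10/10
  6 → 7: 1/8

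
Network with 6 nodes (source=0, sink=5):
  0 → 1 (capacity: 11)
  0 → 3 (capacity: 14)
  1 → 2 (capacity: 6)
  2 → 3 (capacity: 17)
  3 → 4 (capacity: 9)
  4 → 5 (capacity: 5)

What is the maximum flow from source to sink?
Maximum flow = 5

Max flow: 5

Flow assignment:
  0 → 1: 5/11
  1 → 2: 5/6
  2 → 3: 5/17
  3 → 4: 5/9
  4 → 5: 5/5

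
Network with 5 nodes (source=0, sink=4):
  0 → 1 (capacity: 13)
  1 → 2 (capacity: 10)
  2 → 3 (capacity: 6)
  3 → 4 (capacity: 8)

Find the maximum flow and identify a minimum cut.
Max flow = 6, Min cut edges: (2,3)

Maximum flow: 6
Minimum cut: (2,3)
Partition: S = [0, 1, 2], T = [3, 4]

Max-flow min-cut theorem verified: both equal 6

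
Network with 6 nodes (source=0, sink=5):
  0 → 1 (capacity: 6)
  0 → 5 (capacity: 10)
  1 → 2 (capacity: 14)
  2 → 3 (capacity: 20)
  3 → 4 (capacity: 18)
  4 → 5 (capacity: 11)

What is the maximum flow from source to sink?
Maximum flow = 16

Max flow: 16

Flow assignment:
  0 → 1: 6/6
  0 → 5: 10/10
  1 → 2: 6/14
  2 → 3: 6/20
  3 → 4: 6/18
  4 → 5: 6/11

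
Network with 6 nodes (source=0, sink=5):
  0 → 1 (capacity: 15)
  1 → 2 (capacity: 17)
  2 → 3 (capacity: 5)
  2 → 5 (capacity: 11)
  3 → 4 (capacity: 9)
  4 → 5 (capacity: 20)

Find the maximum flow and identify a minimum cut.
Max flow = 15, Min cut edges: (0,1)

Maximum flow: 15
Minimum cut: (0,1)
Partition: S = [0], T = [1, 2, 3, 4, 5]

Max-flow min-cut theorem verified: both equal 15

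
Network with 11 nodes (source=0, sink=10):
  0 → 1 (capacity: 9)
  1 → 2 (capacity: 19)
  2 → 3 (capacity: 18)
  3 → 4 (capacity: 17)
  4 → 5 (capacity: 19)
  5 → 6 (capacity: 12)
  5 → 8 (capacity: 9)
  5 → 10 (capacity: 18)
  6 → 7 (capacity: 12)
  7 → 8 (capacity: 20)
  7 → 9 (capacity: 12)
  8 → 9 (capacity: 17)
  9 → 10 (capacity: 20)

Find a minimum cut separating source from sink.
Min cut value = 9, edges: (0,1)

Min cut value: 9
Partition: S = [0], T = [1, 2, 3, 4, 5, 6, 7, 8, 9, 10]
Cut edges: (0,1)

By max-flow min-cut theorem, max flow = min cut = 9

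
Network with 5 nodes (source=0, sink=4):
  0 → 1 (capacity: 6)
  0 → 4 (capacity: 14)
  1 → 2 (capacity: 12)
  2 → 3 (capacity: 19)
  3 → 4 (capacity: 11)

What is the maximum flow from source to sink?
Maximum flow = 20

Max flow: 20

Flow assignment:
  0 → 1: 6/6
  0 → 4: 14/14
  1 → 2: 6/12
  2 → 3: 6/19
  3 → 4: 6/11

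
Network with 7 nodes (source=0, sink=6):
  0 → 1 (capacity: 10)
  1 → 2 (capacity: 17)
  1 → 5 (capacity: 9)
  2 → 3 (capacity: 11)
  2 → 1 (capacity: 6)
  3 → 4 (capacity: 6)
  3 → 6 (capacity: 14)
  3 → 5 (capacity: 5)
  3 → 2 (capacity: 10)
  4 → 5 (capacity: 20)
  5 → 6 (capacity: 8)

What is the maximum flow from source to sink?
Maximum flow = 10

Max flow: 10

Flow assignment:
  0 → 1: 10/10
  1 → 2: 2/17
  1 → 5: 8/9
  2 → 3: 2/11
  3 → 6: 2/14
  5 → 6: 8/8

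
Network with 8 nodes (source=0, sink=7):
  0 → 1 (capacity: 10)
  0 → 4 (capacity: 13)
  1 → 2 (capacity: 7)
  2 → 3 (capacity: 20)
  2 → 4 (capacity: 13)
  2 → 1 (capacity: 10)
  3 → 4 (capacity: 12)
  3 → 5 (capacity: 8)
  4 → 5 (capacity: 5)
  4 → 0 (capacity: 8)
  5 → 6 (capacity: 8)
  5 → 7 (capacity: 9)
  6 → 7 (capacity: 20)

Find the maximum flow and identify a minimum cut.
Max flow = 12, Min cut edges: (1,2), (4,5)

Maximum flow: 12
Minimum cut: (1,2), (4,5)
Partition: S = [0, 1, 4], T = [2, 3, 5, 6, 7]

Max-flow min-cut theorem verified: both equal 12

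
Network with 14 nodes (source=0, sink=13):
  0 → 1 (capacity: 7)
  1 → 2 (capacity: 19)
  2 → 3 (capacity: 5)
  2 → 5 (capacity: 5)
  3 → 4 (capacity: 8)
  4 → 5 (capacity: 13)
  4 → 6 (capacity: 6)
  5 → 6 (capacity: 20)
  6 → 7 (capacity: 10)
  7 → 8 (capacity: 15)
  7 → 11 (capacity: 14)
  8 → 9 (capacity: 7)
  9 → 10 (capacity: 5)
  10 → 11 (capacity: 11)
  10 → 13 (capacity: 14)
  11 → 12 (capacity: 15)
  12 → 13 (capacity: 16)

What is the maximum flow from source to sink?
Maximum flow = 7

Max flow: 7

Flow assignment:
  0 → 1: 7/7
  1 → 2: 7/19
  2 → 3: 2/5
  2 → 5: 5/5
  3 → 4: 2/8
  4 → 6: 2/6
  5 → 6: 5/20
  6 → 7: 7/10
  7 → 11: 7/14
  11 → 12: 7/15
  12 → 13: 7/16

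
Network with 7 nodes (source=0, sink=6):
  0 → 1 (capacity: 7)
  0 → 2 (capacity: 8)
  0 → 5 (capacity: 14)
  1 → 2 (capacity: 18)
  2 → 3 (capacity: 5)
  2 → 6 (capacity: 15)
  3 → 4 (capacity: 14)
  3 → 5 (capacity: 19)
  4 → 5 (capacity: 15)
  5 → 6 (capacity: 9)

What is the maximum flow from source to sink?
Maximum flow = 24

Max flow: 24

Flow assignment:
  0 → 1: 7/7
  0 → 2: 8/8
  0 → 5: 9/14
  1 → 2: 7/18
  2 → 6: 15/15
  5 → 6: 9/9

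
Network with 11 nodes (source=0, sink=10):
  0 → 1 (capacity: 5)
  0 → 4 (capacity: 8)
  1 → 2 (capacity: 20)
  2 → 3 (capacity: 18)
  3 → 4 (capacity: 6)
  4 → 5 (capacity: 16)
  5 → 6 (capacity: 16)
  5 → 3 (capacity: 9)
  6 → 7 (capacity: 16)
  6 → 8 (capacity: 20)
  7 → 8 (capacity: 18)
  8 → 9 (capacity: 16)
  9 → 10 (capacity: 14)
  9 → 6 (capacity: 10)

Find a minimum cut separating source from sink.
Min cut value = 13, edges: (0,1), (0,4)

Min cut value: 13
Partition: S = [0], T = [1, 2, 3, 4, 5, 6, 7, 8, 9, 10]
Cut edges: (0,1), (0,4)

By max-flow min-cut theorem, max flow = min cut = 13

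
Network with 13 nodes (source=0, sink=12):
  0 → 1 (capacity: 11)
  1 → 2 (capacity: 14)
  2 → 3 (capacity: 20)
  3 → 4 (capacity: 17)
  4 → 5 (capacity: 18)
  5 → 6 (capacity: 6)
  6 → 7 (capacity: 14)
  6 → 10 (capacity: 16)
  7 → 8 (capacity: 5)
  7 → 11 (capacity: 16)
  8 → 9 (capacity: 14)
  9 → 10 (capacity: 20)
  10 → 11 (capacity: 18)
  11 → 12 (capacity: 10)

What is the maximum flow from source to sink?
Maximum flow = 6

Max flow: 6

Flow assignment:
  0 → 1: 6/11
  1 → 2: 6/14
  2 → 3: 6/20
  3 → 4: 6/17
  4 → 5: 6/18
  5 → 6: 6/6
  6 → 7: 6/14
  7 → 11: 6/16
  11 → 12: 6/10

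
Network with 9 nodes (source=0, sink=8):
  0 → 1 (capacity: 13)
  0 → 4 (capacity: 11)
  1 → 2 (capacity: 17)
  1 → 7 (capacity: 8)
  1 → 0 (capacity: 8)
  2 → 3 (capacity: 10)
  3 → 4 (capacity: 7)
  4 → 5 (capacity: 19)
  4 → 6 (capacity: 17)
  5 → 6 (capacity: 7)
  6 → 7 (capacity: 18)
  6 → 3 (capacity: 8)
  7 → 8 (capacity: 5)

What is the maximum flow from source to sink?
Maximum flow = 5

Max flow: 5

Flow assignment:
  0 → 1: 5/13
  1 → 7: 5/8
  7 → 8: 5/5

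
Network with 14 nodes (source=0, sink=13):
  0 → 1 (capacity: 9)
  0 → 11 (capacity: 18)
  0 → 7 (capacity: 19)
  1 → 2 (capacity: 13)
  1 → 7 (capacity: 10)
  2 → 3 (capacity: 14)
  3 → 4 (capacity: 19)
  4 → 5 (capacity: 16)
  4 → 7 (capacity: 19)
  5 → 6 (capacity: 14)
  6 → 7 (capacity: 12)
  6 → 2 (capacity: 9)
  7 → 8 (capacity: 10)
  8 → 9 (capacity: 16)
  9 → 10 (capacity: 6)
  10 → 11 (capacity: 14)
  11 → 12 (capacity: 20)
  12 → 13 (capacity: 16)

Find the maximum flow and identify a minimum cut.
Max flow = 16, Min cut edges: (12,13)

Maximum flow: 16
Minimum cut: (12,13)
Partition: S = [0, 1, 2, 3, 4, 5, 6, 7, 8, 9, 10, 11, 12], T = [13]

Max-flow min-cut theorem verified: both equal 16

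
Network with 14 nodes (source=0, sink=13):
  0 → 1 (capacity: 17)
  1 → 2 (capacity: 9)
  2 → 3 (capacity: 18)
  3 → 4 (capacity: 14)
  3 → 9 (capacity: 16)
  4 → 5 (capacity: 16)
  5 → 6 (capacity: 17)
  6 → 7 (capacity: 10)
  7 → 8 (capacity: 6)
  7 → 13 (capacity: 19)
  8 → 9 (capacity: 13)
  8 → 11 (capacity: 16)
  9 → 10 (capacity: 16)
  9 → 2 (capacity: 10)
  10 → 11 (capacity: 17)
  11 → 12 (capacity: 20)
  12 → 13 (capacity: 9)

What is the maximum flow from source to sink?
Maximum flow = 9

Max flow: 9

Flow assignment:
  0 → 1: 9/17
  1 → 2: 9/9
  2 → 3: 9/18
  3 → 4: 9/14
  4 → 5: 9/16
  5 → 6: 9/17
  6 → 7: 9/10
  7 → 13: 9/19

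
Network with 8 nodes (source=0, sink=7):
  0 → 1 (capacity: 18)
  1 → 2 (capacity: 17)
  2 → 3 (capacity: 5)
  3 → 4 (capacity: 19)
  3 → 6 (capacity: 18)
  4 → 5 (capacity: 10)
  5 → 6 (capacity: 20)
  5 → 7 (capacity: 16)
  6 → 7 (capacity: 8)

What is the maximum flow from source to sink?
Maximum flow = 5

Max flow: 5

Flow assignment:
  0 → 1: 5/18
  1 → 2: 5/17
  2 → 3: 5/5
  3 → 6: 5/18
  6 → 7: 5/8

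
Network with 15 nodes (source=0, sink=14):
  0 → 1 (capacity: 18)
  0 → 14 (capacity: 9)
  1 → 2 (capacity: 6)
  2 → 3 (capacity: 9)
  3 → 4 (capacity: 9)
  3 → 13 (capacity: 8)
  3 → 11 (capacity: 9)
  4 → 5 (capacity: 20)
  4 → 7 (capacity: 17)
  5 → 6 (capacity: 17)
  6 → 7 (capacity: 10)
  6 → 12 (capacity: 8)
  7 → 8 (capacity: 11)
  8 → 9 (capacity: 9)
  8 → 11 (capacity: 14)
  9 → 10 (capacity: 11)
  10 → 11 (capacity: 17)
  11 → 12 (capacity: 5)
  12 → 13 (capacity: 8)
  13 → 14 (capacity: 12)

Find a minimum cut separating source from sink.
Min cut value = 15, edges: (0,14), (1,2)

Min cut value: 15
Partition: S = [0, 1], T = [2, 3, 4, 5, 6, 7, 8, 9, 10, 11, 12, 13, 14]
Cut edges: (0,14), (1,2)

By max-flow min-cut theorem, max flow = min cut = 15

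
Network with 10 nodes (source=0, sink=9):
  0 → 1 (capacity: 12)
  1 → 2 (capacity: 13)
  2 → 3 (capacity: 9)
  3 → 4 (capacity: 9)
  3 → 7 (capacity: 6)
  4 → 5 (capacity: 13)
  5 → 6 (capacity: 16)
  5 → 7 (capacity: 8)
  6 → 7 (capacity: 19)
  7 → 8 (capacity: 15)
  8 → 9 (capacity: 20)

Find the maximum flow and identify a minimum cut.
Max flow = 9, Min cut edges: (2,3)

Maximum flow: 9
Minimum cut: (2,3)
Partition: S = [0, 1, 2], T = [3, 4, 5, 6, 7, 8, 9]

Max-flow min-cut theorem verified: both equal 9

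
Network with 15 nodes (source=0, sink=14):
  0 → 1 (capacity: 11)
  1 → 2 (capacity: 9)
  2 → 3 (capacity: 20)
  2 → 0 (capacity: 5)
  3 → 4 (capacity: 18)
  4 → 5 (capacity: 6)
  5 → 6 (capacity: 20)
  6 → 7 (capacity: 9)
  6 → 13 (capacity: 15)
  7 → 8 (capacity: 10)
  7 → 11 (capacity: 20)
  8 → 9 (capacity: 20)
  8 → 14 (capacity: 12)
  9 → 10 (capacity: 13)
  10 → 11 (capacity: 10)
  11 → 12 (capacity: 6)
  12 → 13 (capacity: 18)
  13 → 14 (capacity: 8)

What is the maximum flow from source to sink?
Maximum flow = 6

Max flow: 6

Flow assignment:
  0 → 1: 9/11
  1 → 2: 9/9
  2 → 3: 6/20
  2 → 0: 3/5
  3 → 4: 6/18
  4 → 5: 6/6
  5 → 6: 6/20
  6 → 13: 6/15
  13 → 14: 6/8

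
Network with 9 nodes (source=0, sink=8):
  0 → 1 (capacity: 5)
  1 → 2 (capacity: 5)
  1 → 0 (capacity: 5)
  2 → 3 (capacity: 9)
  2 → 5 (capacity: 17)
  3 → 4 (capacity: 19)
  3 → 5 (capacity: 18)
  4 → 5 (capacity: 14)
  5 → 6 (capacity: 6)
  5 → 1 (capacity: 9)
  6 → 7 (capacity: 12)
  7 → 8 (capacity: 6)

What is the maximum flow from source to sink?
Maximum flow = 5

Max flow: 5

Flow assignment:
  0 → 1: 5/5
  1 → 2: 5/5
  2 → 5: 5/17
  5 → 6: 5/6
  6 → 7: 5/12
  7 → 8: 5/6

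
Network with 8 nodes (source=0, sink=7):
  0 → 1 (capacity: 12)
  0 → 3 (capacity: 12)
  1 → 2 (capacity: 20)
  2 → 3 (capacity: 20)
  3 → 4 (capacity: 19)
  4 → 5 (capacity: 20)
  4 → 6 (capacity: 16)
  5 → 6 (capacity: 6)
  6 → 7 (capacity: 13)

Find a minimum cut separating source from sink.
Min cut value = 13, edges: (6,7)

Min cut value: 13
Partition: S = [0, 1, 2, 3, 4, 5, 6], T = [7]
Cut edges: (6,7)

By max-flow min-cut theorem, max flow = min cut = 13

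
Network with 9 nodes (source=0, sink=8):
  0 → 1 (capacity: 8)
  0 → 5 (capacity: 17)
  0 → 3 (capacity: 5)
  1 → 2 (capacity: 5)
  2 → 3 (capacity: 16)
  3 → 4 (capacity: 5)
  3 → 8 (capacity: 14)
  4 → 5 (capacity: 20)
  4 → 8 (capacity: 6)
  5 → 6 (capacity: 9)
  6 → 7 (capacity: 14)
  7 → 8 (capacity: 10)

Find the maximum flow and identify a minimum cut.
Max flow = 19, Min cut edges: (0,3), (1,2), (5,6)

Maximum flow: 19
Minimum cut: (0,3), (1,2), (5,6)
Partition: S = [0, 1, 5], T = [2, 3, 4, 6, 7, 8]

Max-flow min-cut theorem verified: both equal 19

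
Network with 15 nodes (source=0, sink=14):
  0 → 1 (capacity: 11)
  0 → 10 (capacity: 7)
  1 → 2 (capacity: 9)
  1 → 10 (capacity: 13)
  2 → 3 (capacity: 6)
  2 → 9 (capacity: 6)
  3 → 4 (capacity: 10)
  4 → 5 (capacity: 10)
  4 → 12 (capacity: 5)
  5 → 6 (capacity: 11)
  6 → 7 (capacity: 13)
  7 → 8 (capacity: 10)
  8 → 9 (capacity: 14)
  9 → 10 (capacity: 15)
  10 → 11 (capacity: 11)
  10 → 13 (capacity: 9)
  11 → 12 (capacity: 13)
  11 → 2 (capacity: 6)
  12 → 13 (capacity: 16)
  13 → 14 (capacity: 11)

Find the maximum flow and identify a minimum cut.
Max flow = 11, Min cut edges: (13,14)

Maximum flow: 11
Minimum cut: (13,14)
Partition: S = [0, 1, 2, 3, 4, 5, 6, 7, 8, 9, 10, 11, 12, 13], T = [14]

Max-flow min-cut theorem verified: both equal 11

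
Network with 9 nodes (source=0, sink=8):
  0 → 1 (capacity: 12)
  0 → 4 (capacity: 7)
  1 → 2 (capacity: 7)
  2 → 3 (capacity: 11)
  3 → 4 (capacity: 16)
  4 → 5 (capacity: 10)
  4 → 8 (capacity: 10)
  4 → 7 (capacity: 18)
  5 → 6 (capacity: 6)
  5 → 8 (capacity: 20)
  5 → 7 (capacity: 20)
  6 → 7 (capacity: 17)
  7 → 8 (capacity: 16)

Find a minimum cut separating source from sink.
Min cut value = 14, edges: (0,4), (1,2)

Min cut value: 14
Partition: S = [0, 1], T = [2, 3, 4, 5, 6, 7, 8]
Cut edges: (0,4), (1,2)

By max-flow min-cut theorem, max flow = min cut = 14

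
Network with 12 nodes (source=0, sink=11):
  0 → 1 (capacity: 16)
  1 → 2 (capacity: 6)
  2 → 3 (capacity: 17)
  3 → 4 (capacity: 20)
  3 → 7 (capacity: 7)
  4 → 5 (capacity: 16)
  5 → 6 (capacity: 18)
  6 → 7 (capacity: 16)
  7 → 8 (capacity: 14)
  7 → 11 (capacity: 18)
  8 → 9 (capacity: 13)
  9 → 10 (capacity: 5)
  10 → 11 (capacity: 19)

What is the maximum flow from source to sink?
Maximum flow = 6

Max flow: 6

Flow assignment:
  0 → 1: 6/16
  1 → 2: 6/6
  2 → 3: 6/17
  3 → 7: 6/7
  7 → 11: 6/18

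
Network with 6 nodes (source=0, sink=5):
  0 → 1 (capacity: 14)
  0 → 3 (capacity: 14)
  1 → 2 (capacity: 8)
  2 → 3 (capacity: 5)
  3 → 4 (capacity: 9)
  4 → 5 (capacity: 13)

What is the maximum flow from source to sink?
Maximum flow = 9

Max flow: 9

Flow assignment:
  0 → 1: 5/14
  0 → 3: 4/14
  1 → 2: 5/8
  2 → 3: 5/5
  3 → 4: 9/9
  4 → 5: 9/13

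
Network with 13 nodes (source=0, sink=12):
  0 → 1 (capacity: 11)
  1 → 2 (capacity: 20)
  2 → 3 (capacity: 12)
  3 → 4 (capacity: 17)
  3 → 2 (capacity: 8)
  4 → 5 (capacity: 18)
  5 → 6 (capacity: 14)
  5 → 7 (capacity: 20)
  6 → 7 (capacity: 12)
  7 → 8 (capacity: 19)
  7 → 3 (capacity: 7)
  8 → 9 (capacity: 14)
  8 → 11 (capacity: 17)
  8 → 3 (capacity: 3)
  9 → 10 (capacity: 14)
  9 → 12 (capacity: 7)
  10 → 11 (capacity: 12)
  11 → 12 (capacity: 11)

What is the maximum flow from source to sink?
Maximum flow = 11

Max flow: 11

Flow assignment:
  0 → 1: 11/11
  1 → 2: 11/20
  2 → 3: 11/12
  3 → 4: 11/17
  4 → 5: 11/18
  5 → 7: 11/20
  7 → 8: 11/19
  8 → 9: 7/14
  8 → 11: 4/17
  9 → 12: 7/7
  11 → 12: 4/11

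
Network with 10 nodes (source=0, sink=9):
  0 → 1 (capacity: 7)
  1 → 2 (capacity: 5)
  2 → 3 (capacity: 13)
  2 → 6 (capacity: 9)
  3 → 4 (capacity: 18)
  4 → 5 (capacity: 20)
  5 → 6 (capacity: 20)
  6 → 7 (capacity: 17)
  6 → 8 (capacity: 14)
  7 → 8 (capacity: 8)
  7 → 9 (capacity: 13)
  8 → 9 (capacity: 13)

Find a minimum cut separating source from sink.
Min cut value = 5, edges: (1,2)

Min cut value: 5
Partition: S = [0, 1], T = [2, 3, 4, 5, 6, 7, 8, 9]
Cut edges: (1,2)

By max-flow min-cut theorem, max flow = min cut = 5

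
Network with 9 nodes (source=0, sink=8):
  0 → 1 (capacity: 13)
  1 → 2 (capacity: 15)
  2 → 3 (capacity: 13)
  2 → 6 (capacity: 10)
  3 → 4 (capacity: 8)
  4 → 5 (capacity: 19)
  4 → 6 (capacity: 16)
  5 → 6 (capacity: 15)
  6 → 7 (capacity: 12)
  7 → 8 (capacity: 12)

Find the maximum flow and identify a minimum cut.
Max flow = 12, Min cut edges: (7,8)

Maximum flow: 12
Minimum cut: (7,8)
Partition: S = [0, 1, 2, 3, 4, 5, 6, 7], T = [8]

Max-flow min-cut theorem verified: both equal 12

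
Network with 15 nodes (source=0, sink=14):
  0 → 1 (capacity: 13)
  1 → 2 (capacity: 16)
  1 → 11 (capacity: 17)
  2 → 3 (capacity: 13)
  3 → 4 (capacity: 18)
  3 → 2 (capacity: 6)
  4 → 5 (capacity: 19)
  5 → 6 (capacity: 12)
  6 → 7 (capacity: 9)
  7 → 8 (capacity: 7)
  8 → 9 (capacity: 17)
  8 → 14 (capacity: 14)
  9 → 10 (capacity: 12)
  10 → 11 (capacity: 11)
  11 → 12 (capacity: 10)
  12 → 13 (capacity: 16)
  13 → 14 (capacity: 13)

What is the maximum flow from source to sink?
Maximum flow = 13

Max flow: 13

Flow assignment:
  0 → 1: 13/13
  1 → 2: 3/16
  1 → 11: 10/17
  2 → 3: 3/13
  3 → 4: 3/18
  4 → 5: 3/19
  5 → 6: 3/12
  6 → 7: 3/9
  7 → 8: 3/7
  8 → 14: 3/14
  11 → 12: 10/10
  12 → 13: 10/16
  13 → 14: 10/13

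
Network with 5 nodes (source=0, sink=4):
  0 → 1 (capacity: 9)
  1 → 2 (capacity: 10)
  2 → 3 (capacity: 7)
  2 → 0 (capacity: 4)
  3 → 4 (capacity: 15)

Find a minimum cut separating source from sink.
Min cut value = 7, edges: (2,3)

Min cut value: 7
Partition: S = [0, 1, 2], T = [3, 4]
Cut edges: (2,3)

By max-flow min-cut theorem, max flow = min cut = 7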